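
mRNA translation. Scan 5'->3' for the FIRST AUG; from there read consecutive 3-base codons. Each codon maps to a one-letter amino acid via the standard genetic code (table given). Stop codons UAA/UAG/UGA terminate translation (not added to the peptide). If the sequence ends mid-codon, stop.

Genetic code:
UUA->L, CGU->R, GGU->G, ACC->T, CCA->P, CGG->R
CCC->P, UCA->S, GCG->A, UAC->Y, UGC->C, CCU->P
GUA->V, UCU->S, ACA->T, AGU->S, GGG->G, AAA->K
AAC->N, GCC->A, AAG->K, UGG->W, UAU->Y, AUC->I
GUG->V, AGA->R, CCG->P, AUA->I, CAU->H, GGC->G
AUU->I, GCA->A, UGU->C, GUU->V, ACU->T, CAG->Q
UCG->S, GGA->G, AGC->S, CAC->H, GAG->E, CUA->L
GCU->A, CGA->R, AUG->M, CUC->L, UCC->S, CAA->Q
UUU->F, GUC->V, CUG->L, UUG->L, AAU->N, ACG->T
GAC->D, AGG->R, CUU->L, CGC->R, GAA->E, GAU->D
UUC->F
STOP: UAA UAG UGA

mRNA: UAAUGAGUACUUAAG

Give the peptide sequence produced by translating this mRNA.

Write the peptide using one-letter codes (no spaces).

Answer: MST

Derivation:
start AUG at pos 2
pos 2: AUG -> M; peptide=M
pos 5: AGU -> S; peptide=MS
pos 8: ACU -> T; peptide=MST
pos 11: UAA -> STOP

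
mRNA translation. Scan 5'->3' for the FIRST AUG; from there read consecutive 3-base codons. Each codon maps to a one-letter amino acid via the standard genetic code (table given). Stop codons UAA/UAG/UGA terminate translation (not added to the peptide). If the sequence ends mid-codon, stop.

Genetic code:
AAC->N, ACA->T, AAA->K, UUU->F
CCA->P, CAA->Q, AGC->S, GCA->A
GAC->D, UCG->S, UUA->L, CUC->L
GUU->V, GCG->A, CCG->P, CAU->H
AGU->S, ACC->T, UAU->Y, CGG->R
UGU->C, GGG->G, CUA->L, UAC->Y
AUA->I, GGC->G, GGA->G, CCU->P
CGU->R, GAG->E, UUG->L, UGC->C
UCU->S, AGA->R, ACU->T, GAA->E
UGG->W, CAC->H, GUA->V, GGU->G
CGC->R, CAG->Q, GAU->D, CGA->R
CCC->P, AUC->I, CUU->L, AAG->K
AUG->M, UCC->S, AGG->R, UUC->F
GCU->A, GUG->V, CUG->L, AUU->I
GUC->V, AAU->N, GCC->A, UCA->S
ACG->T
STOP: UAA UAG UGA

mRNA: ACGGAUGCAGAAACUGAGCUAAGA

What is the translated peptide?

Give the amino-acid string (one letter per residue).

start AUG at pos 4
pos 4: AUG -> M; peptide=M
pos 7: CAG -> Q; peptide=MQ
pos 10: AAA -> K; peptide=MQK
pos 13: CUG -> L; peptide=MQKL
pos 16: AGC -> S; peptide=MQKLS
pos 19: UAA -> STOP

Answer: MQKLS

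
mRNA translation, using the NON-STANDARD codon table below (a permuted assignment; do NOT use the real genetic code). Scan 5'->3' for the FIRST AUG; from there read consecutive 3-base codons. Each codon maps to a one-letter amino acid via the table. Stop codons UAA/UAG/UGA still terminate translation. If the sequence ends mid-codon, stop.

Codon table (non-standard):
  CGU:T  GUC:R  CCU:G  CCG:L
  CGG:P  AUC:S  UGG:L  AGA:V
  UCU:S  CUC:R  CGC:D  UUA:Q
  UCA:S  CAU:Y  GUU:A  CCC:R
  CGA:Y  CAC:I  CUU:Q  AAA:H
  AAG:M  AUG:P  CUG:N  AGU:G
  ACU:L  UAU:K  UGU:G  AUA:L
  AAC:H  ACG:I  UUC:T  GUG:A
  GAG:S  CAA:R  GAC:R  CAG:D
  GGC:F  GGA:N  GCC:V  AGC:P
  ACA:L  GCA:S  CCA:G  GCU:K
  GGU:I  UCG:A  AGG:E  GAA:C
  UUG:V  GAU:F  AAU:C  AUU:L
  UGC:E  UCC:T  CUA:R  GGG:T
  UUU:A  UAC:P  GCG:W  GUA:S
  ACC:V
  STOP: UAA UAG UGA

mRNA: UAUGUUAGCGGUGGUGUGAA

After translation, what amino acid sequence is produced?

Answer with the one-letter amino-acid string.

Answer: PQWAA

Derivation:
start AUG at pos 1
pos 1: AUG -> P; peptide=P
pos 4: UUA -> Q; peptide=PQ
pos 7: GCG -> W; peptide=PQW
pos 10: GUG -> A; peptide=PQWA
pos 13: GUG -> A; peptide=PQWAA
pos 16: UGA -> STOP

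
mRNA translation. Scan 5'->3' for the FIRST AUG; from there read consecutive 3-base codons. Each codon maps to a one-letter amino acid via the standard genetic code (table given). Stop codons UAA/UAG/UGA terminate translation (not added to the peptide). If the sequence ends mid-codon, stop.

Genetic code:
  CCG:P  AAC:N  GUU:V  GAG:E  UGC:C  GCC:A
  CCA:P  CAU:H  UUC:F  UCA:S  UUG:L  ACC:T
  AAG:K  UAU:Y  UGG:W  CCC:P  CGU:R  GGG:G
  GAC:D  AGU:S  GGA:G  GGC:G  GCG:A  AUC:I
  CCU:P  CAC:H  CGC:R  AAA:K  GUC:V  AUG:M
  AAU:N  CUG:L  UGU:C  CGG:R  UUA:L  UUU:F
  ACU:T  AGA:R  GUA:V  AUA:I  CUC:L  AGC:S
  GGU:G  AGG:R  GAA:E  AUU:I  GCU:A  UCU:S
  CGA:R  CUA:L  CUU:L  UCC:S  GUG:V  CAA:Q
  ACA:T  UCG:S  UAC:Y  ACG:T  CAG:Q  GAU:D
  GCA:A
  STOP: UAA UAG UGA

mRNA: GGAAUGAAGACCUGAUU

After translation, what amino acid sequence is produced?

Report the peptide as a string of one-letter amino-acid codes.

Answer: MKT

Derivation:
start AUG at pos 3
pos 3: AUG -> M; peptide=M
pos 6: AAG -> K; peptide=MK
pos 9: ACC -> T; peptide=MKT
pos 12: UGA -> STOP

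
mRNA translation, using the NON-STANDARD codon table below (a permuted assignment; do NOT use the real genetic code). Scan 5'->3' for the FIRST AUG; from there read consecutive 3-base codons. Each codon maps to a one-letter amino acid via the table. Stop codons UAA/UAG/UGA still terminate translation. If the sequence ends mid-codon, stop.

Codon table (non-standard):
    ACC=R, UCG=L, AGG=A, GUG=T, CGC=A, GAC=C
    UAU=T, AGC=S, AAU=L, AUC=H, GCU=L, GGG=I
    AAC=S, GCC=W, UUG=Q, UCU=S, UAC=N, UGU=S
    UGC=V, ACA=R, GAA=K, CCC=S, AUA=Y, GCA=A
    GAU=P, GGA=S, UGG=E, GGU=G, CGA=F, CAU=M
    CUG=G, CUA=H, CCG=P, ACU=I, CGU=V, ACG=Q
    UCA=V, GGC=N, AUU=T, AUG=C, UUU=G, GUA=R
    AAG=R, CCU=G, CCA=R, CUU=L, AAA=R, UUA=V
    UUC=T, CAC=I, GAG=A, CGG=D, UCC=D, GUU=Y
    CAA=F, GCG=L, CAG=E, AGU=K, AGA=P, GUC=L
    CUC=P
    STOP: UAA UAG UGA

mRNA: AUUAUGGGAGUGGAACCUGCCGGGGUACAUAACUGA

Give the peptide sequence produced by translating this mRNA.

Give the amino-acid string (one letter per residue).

start AUG at pos 3
pos 3: AUG -> C; peptide=C
pos 6: GGA -> S; peptide=CS
pos 9: GUG -> T; peptide=CST
pos 12: GAA -> K; peptide=CSTK
pos 15: CCU -> G; peptide=CSTKG
pos 18: GCC -> W; peptide=CSTKGW
pos 21: GGG -> I; peptide=CSTKGWI
pos 24: GUA -> R; peptide=CSTKGWIR
pos 27: CAU -> M; peptide=CSTKGWIRM
pos 30: AAC -> S; peptide=CSTKGWIRMS
pos 33: UGA -> STOP

Answer: CSTKGWIRMS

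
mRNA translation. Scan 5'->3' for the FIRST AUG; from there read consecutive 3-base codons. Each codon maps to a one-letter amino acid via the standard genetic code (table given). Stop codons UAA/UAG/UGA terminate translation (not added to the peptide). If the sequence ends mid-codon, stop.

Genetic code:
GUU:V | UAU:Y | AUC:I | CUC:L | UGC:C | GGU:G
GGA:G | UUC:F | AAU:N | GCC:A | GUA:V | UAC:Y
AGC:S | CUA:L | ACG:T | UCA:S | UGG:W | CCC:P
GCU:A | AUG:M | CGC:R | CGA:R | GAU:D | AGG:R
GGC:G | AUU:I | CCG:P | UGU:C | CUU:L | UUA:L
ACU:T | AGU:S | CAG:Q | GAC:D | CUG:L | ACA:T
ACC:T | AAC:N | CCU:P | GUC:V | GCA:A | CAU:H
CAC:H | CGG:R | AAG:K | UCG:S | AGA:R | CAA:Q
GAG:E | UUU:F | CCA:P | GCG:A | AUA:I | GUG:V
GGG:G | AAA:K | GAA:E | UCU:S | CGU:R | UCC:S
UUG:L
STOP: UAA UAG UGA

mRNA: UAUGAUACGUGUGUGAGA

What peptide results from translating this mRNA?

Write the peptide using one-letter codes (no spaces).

start AUG at pos 1
pos 1: AUG -> M; peptide=M
pos 4: AUA -> I; peptide=MI
pos 7: CGU -> R; peptide=MIR
pos 10: GUG -> V; peptide=MIRV
pos 13: UGA -> STOP

Answer: MIRV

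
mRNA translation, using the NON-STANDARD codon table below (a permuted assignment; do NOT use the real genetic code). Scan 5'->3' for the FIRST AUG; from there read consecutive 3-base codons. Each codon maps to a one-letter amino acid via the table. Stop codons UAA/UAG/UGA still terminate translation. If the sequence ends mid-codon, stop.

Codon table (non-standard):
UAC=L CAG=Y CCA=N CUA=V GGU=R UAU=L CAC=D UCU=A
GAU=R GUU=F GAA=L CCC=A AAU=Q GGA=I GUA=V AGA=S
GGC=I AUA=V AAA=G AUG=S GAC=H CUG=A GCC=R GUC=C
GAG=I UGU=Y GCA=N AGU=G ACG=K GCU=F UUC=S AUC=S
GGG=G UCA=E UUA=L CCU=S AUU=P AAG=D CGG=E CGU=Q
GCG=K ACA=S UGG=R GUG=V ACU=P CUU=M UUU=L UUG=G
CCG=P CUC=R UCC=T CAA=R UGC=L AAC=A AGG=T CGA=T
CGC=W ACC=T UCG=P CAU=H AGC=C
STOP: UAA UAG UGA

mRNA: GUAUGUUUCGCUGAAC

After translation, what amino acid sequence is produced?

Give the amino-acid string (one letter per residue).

start AUG at pos 2
pos 2: AUG -> S; peptide=S
pos 5: UUU -> L; peptide=SL
pos 8: CGC -> W; peptide=SLW
pos 11: UGA -> STOP

Answer: SLW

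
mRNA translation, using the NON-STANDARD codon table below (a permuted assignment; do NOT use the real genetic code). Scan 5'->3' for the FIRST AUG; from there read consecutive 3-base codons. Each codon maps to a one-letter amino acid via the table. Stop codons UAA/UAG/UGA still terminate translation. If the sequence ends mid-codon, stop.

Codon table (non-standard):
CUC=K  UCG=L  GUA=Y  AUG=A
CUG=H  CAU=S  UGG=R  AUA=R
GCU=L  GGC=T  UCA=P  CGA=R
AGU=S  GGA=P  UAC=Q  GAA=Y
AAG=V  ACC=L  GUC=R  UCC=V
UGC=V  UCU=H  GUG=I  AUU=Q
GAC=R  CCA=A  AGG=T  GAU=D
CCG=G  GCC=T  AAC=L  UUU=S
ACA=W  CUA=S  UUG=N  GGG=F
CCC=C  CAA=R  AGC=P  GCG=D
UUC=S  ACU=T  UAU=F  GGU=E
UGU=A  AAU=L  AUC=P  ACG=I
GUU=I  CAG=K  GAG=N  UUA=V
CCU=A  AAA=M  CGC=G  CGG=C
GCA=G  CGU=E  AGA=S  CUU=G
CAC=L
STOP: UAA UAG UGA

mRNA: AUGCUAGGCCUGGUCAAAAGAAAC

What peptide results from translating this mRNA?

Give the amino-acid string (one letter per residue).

start AUG at pos 0
pos 0: AUG -> A; peptide=A
pos 3: CUA -> S; peptide=AS
pos 6: GGC -> T; peptide=AST
pos 9: CUG -> H; peptide=ASTH
pos 12: GUC -> R; peptide=ASTHR
pos 15: AAA -> M; peptide=ASTHRM
pos 18: AGA -> S; peptide=ASTHRMS
pos 21: AAC -> L; peptide=ASTHRMSL
pos 24: only 0 nt remain (<3), stop (end of mRNA)

Answer: ASTHRMSL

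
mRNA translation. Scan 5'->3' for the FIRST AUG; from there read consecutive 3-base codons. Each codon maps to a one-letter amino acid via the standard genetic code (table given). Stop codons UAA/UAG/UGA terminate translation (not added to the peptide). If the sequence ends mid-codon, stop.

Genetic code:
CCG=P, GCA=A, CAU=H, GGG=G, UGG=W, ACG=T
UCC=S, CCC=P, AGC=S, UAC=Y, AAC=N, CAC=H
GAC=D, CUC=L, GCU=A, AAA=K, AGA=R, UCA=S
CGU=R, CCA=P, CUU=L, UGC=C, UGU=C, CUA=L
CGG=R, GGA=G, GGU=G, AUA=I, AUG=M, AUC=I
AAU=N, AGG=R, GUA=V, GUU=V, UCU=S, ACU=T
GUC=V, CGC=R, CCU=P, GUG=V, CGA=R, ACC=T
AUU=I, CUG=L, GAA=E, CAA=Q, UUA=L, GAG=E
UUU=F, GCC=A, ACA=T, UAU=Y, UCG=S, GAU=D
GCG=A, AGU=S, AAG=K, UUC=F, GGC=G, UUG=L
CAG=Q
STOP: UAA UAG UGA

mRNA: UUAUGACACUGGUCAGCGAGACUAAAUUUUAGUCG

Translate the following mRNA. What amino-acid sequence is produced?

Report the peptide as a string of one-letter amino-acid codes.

start AUG at pos 2
pos 2: AUG -> M; peptide=M
pos 5: ACA -> T; peptide=MT
pos 8: CUG -> L; peptide=MTL
pos 11: GUC -> V; peptide=MTLV
pos 14: AGC -> S; peptide=MTLVS
pos 17: GAG -> E; peptide=MTLVSE
pos 20: ACU -> T; peptide=MTLVSET
pos 23: AAA -> K; peptide=MTLVSETK
pos 26: UUU -> F; peptide=MTLVSETKF
pos 29: UAG -> STOP

Answer: MTLVSETKF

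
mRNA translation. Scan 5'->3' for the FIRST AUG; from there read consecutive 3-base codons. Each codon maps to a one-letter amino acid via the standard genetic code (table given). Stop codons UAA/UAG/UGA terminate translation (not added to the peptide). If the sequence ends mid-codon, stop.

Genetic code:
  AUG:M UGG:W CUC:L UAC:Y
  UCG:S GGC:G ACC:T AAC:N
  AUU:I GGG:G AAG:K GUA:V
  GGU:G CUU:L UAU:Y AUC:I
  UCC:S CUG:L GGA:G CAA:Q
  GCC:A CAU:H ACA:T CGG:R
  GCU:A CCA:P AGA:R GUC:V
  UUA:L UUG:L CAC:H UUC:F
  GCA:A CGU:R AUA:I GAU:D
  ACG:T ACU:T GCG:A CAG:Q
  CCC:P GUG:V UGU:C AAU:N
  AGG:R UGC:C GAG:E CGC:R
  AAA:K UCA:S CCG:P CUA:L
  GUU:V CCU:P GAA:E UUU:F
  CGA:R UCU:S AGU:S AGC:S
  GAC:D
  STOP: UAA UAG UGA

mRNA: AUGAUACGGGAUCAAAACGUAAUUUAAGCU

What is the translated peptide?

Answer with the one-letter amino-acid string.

start AUG at pos 0
pos 0: AUG -> M; peptide=M
pos 3: AUA -> I; peptide=MI
pos 6: CGG -> R; peptide=MIR
pos 9: GAU -> D; peptide=MIRD
pos 12: CAA -> Q; peptide=MIRDQ
pos 15: AAC -> N; peptide=MIRDQN
pos 18: GUA -> V; peptide=MIRDQNV
pos 21: AUU -> I; peptide=MIRDQNVI
pos 24: UAA -> STOP

Answer: MIRDQNVI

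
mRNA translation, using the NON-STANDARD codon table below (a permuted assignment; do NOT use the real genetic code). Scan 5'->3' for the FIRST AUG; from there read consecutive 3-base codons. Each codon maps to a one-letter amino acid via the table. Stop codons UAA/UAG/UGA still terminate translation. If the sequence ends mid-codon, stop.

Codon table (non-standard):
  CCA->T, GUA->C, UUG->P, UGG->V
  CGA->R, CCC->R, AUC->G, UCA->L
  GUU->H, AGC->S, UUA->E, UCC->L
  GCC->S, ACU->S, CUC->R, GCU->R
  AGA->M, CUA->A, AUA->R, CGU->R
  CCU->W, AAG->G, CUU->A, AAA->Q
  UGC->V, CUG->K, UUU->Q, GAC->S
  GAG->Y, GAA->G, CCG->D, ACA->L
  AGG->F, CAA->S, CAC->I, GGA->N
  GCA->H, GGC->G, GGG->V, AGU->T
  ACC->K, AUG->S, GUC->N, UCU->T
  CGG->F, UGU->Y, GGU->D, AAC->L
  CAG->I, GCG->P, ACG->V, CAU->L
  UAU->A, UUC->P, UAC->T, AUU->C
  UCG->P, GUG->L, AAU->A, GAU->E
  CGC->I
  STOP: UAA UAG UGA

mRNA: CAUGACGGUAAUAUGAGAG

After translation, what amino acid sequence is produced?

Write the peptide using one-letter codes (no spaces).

start AUG at pos 1
pos 1: AUG -> S; peptide=S
pos 4: ACG -> V; peptide=SV
pos 7: GUA -> C; peptide=SVC
pos 10: AUA -> R; peptide=SVCR
pos 13: UGA -> STOP

Answer: SVCR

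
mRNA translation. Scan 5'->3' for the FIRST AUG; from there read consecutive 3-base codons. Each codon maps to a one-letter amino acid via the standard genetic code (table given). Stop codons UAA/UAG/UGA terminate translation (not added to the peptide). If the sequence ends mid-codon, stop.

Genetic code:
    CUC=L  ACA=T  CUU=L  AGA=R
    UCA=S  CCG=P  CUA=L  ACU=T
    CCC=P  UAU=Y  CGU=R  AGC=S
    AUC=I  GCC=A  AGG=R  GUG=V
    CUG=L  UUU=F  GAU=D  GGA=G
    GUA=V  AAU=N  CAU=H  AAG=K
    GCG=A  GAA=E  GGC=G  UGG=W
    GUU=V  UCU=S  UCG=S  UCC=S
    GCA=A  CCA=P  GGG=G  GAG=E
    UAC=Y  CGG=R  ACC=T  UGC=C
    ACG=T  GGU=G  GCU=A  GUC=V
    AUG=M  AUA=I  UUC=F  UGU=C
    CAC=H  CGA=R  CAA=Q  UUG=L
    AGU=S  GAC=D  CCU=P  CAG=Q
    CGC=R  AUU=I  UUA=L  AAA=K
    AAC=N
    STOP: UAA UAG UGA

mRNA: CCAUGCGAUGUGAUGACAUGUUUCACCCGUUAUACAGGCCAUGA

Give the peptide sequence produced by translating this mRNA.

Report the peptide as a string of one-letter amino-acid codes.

start AUG at pos 2
pos 2: AUG -> M; peptide=M
pos 5: CGA -> R; peptide=MR
pos 8: UGU -> C; peptide=MRC
pos 11: GAU -> D; peptide=MRCD
pos 14: GAC -> D; peptide=MRCDD
pos 17: AUG -> M; peptide=MRCDDM
pos 20: UUU -> F; peptide=MRCDDMF
pos 23: CAC -> H; peptide=MRCDDMFH
pos 26: CCG -> P; peptide=MRCDDMFHP
pos 29: UUA -> L; peptide=MRCDDMFHPL
pos 32: UAC -> Y; peptide=MRCDDMFHPLY
pos 35: AGG -> R; peptide=MRCDDMFHPLYR
pos 38: CCA -> P; peptide=MRCDDMFHPLYRP
pos 41: UGA -> STOP

Answer: MRCDDMFHPLYRP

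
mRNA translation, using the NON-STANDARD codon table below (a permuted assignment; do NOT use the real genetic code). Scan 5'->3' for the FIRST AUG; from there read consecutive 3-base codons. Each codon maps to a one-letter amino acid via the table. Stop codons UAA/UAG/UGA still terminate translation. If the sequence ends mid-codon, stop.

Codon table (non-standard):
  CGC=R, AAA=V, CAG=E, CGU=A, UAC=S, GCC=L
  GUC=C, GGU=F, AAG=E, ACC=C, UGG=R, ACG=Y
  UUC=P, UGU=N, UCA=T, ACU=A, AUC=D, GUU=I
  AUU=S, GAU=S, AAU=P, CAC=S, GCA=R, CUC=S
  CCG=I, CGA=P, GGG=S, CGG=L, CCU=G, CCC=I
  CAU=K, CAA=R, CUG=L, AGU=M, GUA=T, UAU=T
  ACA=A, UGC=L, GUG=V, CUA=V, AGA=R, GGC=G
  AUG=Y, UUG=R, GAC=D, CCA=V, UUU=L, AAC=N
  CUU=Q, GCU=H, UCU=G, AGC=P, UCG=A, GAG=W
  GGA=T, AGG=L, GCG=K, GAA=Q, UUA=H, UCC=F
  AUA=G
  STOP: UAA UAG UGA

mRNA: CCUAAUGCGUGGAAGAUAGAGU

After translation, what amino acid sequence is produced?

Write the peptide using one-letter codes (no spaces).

start AUG at pos 4
pos 4: AUG -> Y; peptide=Y
pos 7: CGU -> A; peptide=YA
pos 10: GGA -> T; peptide=YAT
pos 13: AGA -> R; peptide=YATR
pos 16: UAG -> STOP

Answer: YATR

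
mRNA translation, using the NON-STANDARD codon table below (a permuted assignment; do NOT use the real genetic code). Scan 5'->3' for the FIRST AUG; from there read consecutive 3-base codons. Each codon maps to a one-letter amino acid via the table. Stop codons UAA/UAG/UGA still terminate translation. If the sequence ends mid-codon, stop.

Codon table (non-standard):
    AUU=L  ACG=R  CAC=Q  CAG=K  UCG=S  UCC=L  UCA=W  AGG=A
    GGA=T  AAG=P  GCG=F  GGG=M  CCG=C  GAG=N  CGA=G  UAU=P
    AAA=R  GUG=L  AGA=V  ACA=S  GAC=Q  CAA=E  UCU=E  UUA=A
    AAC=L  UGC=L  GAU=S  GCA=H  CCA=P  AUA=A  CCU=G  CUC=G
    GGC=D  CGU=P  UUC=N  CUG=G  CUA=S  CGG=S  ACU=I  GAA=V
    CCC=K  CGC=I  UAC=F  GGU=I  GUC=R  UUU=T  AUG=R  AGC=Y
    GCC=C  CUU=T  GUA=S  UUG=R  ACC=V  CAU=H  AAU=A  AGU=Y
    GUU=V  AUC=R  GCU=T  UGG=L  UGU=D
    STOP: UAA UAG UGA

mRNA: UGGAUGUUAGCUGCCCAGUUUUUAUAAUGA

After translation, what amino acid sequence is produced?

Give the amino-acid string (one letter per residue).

start AUG at pos 3
pos 3: AUG -> R; peptide=R
pos 6: UUA -> A; peptide=RA
pos 9: GCU -> T; peptide=RAT
pos 12: GCC -> C; peptide=RATC
pos 15: CAG -> K; peptide=RATCK
pos 18: UUU -> T; peptide=RATCKT
pos 21: UUA -> A; peptide=RATCKTA
pos 24: UAA -> STOP

Answer: RATCKTA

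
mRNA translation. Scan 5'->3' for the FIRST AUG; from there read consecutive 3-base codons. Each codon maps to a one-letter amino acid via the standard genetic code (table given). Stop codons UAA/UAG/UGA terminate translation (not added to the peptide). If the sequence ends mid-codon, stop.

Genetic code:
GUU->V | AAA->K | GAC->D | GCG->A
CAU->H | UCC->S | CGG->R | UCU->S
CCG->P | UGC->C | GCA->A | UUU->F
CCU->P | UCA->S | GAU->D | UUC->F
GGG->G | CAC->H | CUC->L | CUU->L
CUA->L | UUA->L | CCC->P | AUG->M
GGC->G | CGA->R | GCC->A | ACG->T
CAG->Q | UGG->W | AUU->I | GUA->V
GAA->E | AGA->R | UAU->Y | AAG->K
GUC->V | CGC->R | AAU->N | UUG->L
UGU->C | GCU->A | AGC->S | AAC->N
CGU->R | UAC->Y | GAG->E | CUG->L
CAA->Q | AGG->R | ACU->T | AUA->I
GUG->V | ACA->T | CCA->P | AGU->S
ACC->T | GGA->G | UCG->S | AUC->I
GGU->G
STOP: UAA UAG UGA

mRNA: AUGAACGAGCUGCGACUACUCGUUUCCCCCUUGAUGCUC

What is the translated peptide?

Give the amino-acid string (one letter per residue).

start AUG at pos 0
pos 0: AUG -> M; peptide=M
pos 3: AAC -> N; peptide=MN
pos 6: GAG -> E; peptide=MNE
pos 9: CUG -> L; peptide=MNEL
pos 12: CGA -> R; peptide=MNELR
pos 15: CUA -> L; peptide=MNELRL
pos 18: CUC -> L; peptide=MNELRLL
pos 21: GUU -> V; peptide=MNELRLLV
pos 24: UCC -> S; peptide=MNELRLLVS
pos 27: CCC -> P; peptide=MNELRLLVSP
pos 30: UUG -> L; peptide=MNELRLLVSPL
pos 33: AUG -> M; peptide=MNELRLLVSPLM
pos 36: CUC -> L; peptide=MNELRLLVSPLML
pos 39: only 0 nt remain (<3), stop (end of mRNA)

Answer: MNELRLLVSPLML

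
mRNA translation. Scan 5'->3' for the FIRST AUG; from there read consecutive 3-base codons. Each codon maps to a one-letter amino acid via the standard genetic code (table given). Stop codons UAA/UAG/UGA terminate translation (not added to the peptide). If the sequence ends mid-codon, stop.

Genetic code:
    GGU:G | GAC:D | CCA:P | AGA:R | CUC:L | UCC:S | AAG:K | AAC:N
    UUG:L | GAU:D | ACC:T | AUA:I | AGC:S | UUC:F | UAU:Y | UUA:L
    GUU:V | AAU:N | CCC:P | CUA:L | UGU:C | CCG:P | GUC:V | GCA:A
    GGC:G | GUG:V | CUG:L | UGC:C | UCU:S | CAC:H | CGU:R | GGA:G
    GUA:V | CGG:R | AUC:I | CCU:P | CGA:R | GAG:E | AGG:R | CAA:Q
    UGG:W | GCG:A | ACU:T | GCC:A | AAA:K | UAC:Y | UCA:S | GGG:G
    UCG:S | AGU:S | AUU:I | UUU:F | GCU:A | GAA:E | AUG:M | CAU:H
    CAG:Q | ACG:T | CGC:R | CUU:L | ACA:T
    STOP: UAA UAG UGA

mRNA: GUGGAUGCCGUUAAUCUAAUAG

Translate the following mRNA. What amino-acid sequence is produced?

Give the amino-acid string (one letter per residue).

start AUG at pos 4
pos 4: AUG -> M; peptide=M
pos 7: CCG -> P; peptide=MP
pos 10: UUA -> L; peptide=MPL
pos 13: AUC -> I; peptide=MPLI
pos 16: UAA -> STOP

Answer: MPLI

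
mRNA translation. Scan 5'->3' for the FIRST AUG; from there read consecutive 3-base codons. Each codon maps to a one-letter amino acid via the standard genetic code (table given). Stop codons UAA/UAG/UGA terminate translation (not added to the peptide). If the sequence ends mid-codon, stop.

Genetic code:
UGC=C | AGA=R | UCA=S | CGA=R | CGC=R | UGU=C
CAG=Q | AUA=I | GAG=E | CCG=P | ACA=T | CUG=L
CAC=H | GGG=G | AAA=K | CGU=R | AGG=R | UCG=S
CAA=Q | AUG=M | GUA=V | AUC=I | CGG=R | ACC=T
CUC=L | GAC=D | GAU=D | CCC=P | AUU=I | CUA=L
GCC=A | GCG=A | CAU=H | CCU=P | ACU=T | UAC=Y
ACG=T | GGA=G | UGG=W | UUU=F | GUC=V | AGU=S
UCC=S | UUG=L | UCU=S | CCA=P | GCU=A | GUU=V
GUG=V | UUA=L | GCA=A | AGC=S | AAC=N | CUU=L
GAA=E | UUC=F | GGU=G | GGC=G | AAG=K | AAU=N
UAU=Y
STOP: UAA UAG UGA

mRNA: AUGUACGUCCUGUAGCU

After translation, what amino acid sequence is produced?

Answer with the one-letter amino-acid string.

Answer: MYVL

Derivation:
start AUG at pos 0
pos 0: AUG -> M; peptide=M
pos 3: UAC -> Y; peptide=MY
pos 6: GUC -> V; peptide=MYV
pos 9: CUG -> L; peptide=MYVL
pos 12: UAG -> STOP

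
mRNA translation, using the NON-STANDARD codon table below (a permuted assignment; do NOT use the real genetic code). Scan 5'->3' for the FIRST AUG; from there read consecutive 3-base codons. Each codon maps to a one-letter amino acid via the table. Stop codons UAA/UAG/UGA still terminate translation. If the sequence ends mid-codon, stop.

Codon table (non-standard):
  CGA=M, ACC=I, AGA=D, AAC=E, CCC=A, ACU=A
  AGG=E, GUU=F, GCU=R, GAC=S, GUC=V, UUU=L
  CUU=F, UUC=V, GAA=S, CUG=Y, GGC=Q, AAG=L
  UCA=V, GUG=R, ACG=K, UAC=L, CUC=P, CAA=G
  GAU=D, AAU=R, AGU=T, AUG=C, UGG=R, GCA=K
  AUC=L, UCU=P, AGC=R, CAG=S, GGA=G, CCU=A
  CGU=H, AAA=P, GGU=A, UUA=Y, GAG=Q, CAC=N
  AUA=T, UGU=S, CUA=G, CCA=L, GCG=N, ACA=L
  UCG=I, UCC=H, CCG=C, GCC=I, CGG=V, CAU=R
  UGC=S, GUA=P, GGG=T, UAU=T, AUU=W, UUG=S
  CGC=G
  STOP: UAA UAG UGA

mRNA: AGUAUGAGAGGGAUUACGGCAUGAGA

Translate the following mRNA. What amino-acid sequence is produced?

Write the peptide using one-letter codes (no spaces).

start AUG at pos 3
pos 3: AUG -> C; peptide=C
pos 6: AGA -> D; peptide=CD
pos 9: GGG -> T; peptide=CDT
pos 12: AUU -> W; peptide=CDTW
pos 15: ACG -> K; peptide=CDTWK
pos 18: GCA -> K; peptide=CDTWKK
pos 21: UGA -> STOP

Answer: CDTWKK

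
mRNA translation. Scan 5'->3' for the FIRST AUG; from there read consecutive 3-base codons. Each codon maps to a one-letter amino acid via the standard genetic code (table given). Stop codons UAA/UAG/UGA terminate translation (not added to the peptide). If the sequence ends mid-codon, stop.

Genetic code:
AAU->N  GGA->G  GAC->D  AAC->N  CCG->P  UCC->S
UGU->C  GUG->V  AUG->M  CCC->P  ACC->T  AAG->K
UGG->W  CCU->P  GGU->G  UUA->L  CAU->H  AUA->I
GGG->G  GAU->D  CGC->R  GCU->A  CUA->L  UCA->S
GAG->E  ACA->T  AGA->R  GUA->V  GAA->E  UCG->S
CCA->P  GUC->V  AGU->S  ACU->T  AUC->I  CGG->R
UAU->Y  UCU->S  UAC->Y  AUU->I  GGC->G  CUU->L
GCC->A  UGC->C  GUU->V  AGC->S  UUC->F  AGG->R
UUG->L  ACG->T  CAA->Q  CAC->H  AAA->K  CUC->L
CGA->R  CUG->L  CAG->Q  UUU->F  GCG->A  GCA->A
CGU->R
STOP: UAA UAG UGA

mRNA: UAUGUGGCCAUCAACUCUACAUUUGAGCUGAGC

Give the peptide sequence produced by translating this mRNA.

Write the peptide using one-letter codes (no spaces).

Answer: MWPSTLHLS

Derivation:
start AUG at pos 1
pos 1: AUG -> M; peptide=M
pos 4: UGG -> W; peptide=MW
pos 7: CCA -> P; peptide=MWP
pos 10: UCA -> S; peptide=MWPS
pos 13: ACU -> T; peptide=MWPST
pos 16: CUA -> L; peptide=MWPSTL
pos 19: CAU -> H; peptide=MWPSTLH
pos 22: UUG -> L; peptide=MWPSTLHL
pos 25: AGC -> S; peptide=MWPSTLHLS
pos 28: UGA -> STOP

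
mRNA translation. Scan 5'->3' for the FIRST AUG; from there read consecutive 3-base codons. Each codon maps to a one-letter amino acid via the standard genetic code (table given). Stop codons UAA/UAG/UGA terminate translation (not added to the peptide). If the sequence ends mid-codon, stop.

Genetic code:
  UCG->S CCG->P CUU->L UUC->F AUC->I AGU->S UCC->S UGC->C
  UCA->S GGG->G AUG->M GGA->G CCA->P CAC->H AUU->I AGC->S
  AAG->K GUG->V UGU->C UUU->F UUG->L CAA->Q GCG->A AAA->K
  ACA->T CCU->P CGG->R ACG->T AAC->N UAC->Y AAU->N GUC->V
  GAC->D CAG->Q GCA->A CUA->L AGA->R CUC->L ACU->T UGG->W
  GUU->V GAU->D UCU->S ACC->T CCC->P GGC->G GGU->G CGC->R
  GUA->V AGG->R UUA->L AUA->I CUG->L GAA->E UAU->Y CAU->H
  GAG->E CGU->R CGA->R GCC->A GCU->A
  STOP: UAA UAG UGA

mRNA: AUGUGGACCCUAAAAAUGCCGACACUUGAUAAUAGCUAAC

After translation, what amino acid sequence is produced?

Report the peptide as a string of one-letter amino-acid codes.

Answer: MWTLKMPTLDNS

Derivation:
start AUG at pos 0
pos 0: AUG -> M; peptide=M
pos 3: UGG -> W; peptide=MW
pos 6: ACC -> T; peptide=MWT
pos 9: CUA -> L; peptide=MWTL
pos 12: AAA -> K; peptide=MWTLK
pos 15: AUG -> M; peptide=MWTLKM
pos 18: CCG -> P; peptide=MWTLKMP
pos 21: ACA -> T; peptide=MWTLKMPT
pos 24: CUU -> L; peptide=MWTLKMPTL
pos 27: GAU -> D; peptide=MWTLKMPTLD
pos 30: AAU -> N; peptide=MWTLKMPTLDN
pos 33: AGC -> S; peptide=MWTLKMPTLDNS
pos 36: UAA -> STOP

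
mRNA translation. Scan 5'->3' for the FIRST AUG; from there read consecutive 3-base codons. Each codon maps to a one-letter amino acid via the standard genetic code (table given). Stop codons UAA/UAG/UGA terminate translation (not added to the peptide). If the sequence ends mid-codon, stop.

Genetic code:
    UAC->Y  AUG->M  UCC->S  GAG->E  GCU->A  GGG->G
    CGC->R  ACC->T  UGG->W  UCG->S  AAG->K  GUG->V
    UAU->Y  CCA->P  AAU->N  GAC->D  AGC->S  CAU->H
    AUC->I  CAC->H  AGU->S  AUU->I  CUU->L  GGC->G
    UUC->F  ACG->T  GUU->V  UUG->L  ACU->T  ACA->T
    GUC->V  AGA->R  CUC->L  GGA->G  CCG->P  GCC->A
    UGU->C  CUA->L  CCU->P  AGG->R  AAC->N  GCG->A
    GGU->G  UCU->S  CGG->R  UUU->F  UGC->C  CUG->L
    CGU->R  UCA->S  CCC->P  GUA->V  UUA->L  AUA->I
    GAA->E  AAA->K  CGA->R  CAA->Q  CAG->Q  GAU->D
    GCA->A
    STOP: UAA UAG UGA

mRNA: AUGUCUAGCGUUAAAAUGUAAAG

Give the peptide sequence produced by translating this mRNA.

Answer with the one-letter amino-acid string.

Answer: MSSVKM

Derivation:
start AUG at pos 0
pos 0: AUG -> M; peptide=M
pos 3: UCU -> S; peptide=MS
pos 6: AGC -> S; peptide=MSS
pos 9: GUU -> V; peptide=MSSV
pos 12: AAA -> K; peptide=MSSVK
pos 15: AUG -> M; peptide=MSSVKM
pos 18: UAA -> STOP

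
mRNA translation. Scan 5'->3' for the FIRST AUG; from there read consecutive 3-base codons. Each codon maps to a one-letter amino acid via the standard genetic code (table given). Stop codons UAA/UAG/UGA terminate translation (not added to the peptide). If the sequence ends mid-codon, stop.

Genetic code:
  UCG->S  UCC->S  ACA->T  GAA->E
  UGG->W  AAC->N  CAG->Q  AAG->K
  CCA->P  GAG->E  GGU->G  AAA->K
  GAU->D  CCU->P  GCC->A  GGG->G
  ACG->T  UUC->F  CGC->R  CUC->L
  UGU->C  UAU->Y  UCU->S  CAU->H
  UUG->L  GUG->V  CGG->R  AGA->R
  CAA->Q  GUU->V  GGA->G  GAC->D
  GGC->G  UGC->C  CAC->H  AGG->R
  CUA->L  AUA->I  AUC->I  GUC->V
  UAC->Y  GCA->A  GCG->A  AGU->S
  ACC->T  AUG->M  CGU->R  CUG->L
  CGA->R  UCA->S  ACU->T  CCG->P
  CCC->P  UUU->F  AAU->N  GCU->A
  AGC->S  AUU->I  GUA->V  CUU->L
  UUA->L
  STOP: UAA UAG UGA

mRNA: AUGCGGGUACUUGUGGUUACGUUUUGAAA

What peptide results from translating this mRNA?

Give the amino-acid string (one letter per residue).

Answer: MRVLVVTF

Derivation:
start AUG at pos 0
pos 0: AUG -> M; peptide=M
pos 3: CGG -> R; peptide=MR
pos 6: GUA -> V; peptide=MRV
pos 9: CUU -> L; peptide=MRVL
pos 12: GUG -> V; peptide=MRVLV
pos 15: GUU -> V; peptide=MRVLVV
pos 18: ACG -> T; peptide=MRVLVVT
pos 21: UUU -> F; peptide=MRVLVVTF
pos 24: UGA -> STOP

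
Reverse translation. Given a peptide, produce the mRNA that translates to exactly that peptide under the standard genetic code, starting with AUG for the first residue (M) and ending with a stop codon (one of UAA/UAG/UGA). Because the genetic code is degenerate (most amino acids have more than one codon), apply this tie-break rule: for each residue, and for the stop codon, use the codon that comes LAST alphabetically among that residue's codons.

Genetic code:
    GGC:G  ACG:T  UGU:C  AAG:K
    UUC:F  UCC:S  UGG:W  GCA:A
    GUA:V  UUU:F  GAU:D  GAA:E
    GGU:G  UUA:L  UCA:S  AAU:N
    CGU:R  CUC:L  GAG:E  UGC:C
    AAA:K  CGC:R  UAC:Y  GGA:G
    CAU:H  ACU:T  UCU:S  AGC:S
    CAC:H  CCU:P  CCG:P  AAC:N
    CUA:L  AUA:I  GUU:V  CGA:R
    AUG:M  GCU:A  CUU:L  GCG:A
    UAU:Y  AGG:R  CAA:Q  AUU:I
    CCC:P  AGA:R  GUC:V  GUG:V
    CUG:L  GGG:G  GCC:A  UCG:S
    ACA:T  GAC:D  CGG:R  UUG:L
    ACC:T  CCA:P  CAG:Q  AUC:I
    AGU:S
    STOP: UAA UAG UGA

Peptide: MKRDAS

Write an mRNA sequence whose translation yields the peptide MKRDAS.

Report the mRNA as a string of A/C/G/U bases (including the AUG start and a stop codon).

residue 1: M -> AUG (start codon)
residue 2: K codons sorted = AAA,AAG -> pick last = AAG
residue 3: R codons sorted = AGA,AGG,CGA,CGC,CGG,CGU -> pick last = CGU
residue 4: D codons sorted = GAC,GAU -> pick last = GAU
residue 5: A codons sorted = GCA,GCC,GCG,GCU -> pick last = GCU
residue 6: S codons sorted = AGC,AGU,UCA,UCC,UCG,UCU -> pick last = UCU
terminator: stop codons sorted = UAA,UAG,UGA -> pick last = UGA

Answer: mRNA: AUGAAGCGUGAUGCUUCUUGA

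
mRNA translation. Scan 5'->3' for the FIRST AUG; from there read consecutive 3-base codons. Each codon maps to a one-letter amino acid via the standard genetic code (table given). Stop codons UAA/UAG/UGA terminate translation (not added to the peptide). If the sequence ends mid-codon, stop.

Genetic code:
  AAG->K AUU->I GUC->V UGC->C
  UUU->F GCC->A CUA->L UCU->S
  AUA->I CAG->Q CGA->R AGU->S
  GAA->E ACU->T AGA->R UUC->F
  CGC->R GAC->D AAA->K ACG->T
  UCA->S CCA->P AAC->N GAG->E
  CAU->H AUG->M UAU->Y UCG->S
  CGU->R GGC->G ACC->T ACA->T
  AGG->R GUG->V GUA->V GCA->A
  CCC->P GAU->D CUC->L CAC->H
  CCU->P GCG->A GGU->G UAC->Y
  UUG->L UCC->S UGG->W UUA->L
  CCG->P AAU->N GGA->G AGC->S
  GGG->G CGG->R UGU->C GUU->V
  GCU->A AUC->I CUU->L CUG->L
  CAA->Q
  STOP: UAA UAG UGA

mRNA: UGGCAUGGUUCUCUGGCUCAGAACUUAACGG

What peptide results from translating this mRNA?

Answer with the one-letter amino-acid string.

start AUG at pos 4
pos 4: AUG -> M; peptide=M
pos 7: GUU -> V; peptide=MV
pos 10: CUC -> L; peptide=MVL
pos 13: UGG -> W; peptide=MVLW
pos 16: CUC -> L; peptide=MVLWL
pos 19: AGA -> R; peptide=MVLWLR
pos 22: ACU -> T; peptide=MVLWLRT
pos 25: UAA -> STOP

Answer: MVLWLRT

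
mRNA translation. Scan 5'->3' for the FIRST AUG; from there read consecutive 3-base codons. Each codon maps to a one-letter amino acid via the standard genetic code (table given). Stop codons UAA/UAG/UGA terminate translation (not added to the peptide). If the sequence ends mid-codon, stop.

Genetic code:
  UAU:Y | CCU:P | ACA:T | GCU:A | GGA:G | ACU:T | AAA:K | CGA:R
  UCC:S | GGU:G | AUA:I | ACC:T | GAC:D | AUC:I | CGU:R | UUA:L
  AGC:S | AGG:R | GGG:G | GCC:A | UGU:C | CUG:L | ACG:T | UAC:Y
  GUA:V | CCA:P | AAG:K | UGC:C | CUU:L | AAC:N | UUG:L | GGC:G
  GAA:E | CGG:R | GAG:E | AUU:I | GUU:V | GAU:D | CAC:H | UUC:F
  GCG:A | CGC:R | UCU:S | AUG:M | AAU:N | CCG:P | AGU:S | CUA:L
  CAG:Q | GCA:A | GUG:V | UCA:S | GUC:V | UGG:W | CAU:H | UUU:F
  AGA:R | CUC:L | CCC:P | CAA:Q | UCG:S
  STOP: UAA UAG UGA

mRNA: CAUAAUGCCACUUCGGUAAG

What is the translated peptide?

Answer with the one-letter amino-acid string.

Answer: MPLR

Derivation:
start AUG at pos 4
pos 4: AUG -> M; peptide=M
pos 7: CCA -> P; peptide=MP
pos 10: CUU -> L; peptide=MPL
pos 13: CGG -> R; peptide=MPLR
pos 16: UAA -> STOP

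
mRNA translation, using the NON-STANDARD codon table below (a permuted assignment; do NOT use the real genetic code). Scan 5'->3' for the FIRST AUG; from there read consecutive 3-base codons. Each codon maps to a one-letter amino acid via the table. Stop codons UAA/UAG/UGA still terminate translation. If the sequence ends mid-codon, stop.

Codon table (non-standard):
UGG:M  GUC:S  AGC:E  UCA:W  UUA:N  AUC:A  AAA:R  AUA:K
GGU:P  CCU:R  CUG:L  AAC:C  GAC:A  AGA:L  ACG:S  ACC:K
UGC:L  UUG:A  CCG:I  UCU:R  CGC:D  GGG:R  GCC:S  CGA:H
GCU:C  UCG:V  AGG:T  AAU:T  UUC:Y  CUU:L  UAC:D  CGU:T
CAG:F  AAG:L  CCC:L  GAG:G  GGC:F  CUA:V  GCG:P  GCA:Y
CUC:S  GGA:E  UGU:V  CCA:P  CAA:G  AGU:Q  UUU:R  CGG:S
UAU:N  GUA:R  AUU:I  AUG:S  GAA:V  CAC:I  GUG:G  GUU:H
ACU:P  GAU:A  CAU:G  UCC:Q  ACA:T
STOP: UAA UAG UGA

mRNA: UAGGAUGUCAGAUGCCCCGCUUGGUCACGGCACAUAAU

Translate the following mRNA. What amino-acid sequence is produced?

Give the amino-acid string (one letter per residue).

start AUG at pos 4
pos 4: AUG -> S; peptide=S
pos 7: UCA -> W; peptide=SW
pos 10: GAU -> A; peptide=SWA
pos 13: GCC -> S; peptide=SWAS
pos 16: CCG -> I; peptide=SWASI
pos 19: CUU -> L; peptide=SWASIL
pos 22: GGU -> P; peptide=SWASILP
pos 25: CAC -> I; peptide=SWASILPI
pos 28: GGC -> F; peptide=SWASILPIF
pos 31: ACA -> T; peptide=SWASILPIFT
pos 34: UAA -> STOP

Answer: SWASILPIFT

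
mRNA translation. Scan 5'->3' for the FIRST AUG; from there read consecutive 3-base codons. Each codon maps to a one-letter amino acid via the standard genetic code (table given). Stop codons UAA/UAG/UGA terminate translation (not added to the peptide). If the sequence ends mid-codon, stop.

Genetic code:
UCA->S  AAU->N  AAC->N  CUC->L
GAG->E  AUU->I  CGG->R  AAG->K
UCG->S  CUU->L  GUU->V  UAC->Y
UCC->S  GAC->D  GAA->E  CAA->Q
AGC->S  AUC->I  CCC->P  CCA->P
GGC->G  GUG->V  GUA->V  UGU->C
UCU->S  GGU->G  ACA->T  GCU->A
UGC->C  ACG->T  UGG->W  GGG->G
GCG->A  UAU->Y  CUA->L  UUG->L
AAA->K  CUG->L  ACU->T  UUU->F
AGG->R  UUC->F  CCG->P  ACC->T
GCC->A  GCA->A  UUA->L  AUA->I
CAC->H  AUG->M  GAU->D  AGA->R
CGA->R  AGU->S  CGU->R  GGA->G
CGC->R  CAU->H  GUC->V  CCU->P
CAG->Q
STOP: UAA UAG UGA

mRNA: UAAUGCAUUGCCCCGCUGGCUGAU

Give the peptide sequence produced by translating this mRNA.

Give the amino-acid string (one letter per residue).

start AUG at pos 2
pos 2: AUG -> M; peptide=M
pos 5: CAU -> H; peptide=MH
pos 8: UGC -> C; peptide=MHC
pos 11: CCC -> P; peptide=MHCP
pos 14: GCU -> A; peptide=MHCPA
pos 17: GGC -> G; peptide=MHCPAG
pos 20: UGA -> STOP

Answer: MHCPAG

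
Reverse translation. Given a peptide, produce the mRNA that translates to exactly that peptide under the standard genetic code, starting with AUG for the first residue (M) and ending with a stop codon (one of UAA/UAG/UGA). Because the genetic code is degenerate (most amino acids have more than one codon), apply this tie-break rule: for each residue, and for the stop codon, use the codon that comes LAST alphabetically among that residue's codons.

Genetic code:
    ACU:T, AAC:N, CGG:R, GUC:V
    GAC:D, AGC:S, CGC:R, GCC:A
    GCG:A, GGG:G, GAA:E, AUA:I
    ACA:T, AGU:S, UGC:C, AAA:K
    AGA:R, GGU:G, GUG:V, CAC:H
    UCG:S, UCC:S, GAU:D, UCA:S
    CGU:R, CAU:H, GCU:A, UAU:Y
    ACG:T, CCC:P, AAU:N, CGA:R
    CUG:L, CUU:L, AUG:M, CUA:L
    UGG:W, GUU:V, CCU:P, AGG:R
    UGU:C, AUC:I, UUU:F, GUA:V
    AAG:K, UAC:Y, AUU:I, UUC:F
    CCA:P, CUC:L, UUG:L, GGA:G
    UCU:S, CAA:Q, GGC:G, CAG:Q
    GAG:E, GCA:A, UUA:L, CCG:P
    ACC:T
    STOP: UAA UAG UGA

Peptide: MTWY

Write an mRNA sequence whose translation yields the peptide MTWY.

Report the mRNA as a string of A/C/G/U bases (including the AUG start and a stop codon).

Answer: mRNA: AUGACUUGGUAUUGA

Derivation:
residue 1: M -> AUG (start codon)
residue 2: T codons sorted = ACA,ACC,ACG,ACU -> pick last = ACU
residue 3: W -> UGG (only codon)
residue 4: Y codons sorted = UAC,UAU -> pick last = UAU
terminator: stop codons sorted = UAA,UAG,UGA -> pick last = UGA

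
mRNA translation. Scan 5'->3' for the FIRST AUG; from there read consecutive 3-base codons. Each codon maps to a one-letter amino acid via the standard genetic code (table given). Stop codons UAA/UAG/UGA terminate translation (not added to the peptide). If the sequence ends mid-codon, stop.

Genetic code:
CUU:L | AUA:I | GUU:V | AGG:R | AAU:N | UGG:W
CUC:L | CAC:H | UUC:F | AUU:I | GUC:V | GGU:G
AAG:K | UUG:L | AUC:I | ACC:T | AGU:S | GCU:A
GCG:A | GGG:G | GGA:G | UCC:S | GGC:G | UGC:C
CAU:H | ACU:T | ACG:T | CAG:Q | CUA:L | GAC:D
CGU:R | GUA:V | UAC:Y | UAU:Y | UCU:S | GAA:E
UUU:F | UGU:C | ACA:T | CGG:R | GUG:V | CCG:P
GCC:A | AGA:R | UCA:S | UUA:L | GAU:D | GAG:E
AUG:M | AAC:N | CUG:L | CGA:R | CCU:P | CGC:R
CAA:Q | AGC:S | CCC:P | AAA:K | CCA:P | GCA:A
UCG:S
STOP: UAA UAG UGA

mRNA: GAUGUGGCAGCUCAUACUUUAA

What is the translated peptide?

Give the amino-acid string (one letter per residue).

Answer: MWQLIL

Derivation:
start AUG at pos 1
pos 1: AUG -> M; peptide=M
pos 4: UGG -> W; peptide=MW
pos 7: CAG -> Q; peptide=MWQ
pos 10: CUC -> L; peptide=MWQL
pos 13: AUA -> I; peptide=MWQLI
pos 16: CUU -> L; peptide=MWQLIL
pos 19: UAA -> STOP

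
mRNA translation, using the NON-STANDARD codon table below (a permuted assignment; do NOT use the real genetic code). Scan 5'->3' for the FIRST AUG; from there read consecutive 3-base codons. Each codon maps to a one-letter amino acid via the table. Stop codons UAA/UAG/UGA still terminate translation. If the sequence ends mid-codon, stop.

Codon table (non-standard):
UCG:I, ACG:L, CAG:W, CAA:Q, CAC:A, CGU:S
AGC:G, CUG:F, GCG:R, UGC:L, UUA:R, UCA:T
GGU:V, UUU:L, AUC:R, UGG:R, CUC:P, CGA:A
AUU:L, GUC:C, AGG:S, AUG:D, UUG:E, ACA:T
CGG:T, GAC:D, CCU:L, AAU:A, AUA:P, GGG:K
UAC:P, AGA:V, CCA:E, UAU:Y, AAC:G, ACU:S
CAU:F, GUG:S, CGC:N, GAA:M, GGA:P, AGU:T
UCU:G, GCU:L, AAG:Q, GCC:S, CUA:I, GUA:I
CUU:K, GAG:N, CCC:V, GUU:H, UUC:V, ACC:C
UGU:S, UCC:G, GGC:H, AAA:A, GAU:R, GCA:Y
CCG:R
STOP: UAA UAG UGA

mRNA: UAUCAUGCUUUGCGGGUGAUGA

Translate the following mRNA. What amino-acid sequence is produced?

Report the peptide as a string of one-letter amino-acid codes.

start AUG at pos 4
pos 4: AUG -> D; peptide=D
pos 7: CUU -> K; peptide=DK
pos 10: UGC -> L; peptide=DKL
pos 13: GGG -> K; peptide=DKLK
pos 16: UGA -> STOP

Answer: DKLK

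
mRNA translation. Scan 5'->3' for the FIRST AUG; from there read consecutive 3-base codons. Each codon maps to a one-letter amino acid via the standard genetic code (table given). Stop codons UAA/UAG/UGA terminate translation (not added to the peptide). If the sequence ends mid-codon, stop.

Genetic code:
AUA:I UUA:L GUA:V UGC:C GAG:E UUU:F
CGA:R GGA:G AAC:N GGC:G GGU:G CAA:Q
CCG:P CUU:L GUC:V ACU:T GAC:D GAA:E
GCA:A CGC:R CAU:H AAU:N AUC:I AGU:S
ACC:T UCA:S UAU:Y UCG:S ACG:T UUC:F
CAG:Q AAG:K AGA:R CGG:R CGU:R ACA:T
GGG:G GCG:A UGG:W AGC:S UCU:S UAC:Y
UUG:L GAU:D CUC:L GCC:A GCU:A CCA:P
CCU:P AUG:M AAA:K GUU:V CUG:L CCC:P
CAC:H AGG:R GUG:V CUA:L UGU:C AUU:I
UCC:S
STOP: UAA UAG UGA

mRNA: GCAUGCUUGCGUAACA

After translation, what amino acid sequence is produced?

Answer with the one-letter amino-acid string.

Answer: MLA

Derivation:
start AUG at pos 2
pos 2: AUG -> M; peptide=M
pos 5: CUU -> L; peptide=ML
pos 8: GCG -> A; peptide=MLA
pos 11: UAA -> STOP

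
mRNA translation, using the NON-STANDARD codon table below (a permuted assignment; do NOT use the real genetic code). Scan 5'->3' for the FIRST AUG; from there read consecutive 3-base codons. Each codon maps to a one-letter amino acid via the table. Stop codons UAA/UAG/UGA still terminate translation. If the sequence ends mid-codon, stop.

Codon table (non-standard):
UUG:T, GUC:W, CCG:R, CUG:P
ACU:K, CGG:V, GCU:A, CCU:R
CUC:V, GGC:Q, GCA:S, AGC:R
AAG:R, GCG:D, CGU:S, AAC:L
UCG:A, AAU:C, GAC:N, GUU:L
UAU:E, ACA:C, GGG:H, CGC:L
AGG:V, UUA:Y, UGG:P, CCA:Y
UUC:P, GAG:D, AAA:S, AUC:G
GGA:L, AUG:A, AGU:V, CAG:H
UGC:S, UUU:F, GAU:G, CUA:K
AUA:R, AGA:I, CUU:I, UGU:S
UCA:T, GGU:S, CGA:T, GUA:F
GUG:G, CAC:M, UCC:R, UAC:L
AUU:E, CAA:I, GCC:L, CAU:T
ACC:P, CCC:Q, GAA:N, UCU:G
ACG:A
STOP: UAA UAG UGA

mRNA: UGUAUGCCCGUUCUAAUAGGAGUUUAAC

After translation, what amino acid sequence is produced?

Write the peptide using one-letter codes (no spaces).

Answer: AQLKRLL

Derivation:
start AUG at pos 3
pos 3: AUG -> A; peptide=A
pos 6: CCC -> Q; peptide=AQ
pos 9: GUU -> L; peptide=AQL
pos 12: CUA -> K; peptide=AQLK
pos 15: AUA -> R; peptide=AQLKR
pos 18: GGA -> L; peptide=AQLKRL
pos 21: GUU -> L; peptide=AQLKRLL
pos 24: UAA -> STOP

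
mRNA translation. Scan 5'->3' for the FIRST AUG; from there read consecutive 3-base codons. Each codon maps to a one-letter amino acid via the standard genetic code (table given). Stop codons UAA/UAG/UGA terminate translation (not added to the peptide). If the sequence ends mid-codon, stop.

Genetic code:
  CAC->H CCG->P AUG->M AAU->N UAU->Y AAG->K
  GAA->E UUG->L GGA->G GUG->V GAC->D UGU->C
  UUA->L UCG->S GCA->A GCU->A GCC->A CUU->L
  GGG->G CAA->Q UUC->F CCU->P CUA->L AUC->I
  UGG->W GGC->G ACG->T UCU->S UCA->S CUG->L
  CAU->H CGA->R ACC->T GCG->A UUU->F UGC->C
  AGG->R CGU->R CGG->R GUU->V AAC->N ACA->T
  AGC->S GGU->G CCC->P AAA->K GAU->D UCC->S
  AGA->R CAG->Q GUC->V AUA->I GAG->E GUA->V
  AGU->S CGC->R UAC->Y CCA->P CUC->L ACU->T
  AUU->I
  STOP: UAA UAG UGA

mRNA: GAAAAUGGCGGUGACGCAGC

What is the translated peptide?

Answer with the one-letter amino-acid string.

start AUG at pos 4
pos 4: AUG -> M; peptide=M
pos 7: GCG -> A; peptide=MA
pos 10: GUG -> V; peptide=MAV
pos 13: ACG -> T; peptide=MAVT
pos 16: CAG -> Q; peptide=MAVTQ
pos 19: only 1 nt remain (<3), stop (end of mRNA)

Answer: MAVTQ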